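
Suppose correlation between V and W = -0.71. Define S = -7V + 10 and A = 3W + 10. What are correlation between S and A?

correlation between S and A = 0.71

Linear rescalings preserve |correlation|; the slopes -7 and 3 have opposite signs, so the correlation flips sign: correlation between S and A = −correlation between V and W = 0.71.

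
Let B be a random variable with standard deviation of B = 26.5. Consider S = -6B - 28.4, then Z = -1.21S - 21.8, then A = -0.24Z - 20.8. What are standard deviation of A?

standard deviation of A = 46.1736

standard deviation of S = |-6|·26.5 = 159.
standard deviation of Z = |-1.21|·159 = 192.39.
standard deviation of A = |-0.24|·192.39 = 46.1736.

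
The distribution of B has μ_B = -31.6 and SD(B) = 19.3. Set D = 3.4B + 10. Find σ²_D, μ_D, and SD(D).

σ²_D = 4305.9844, μ_D = -97.44, SD(D) = 65.62

D = 3.4B + 10 is linear with a = 3.4, b = 10.
σ²_B = 19.3² = 372.49.
σ²_D = a²·σ²_B = 3.4²·372.49 = 4305.9844 (the additive constant 10 does not affect variance).
μ_D = a·μ_B + b = 3.4·(-31.6) + 10 = -97.44.
SD(D) = |a|·SD(B) = |3.4|·19.3 = 65.62.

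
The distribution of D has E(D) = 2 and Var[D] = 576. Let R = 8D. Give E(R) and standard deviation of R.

E(R) = 16, standard deviation of R = 192

R = 8D is linear with a = 8, b = 0.
E(R) = a·E(D) + b = 8·2 = 16.
standard deviation of D = √576 = 24.
standard deviation of R = |a|·standard deviation of D = |8|·24 = 192.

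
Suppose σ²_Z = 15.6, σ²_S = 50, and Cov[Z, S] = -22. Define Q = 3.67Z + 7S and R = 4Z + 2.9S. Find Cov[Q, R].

By bilinearity, Cov[Q, R] = ac·σ²_Z + bd·σ²_S + (ad+bc)·Cov[Z, S], with a=3.67, b=7, c=4, d=2.9.
ac·σ²_Z = 3.67·4·15.6 = 229.008
bd·σ²_S = 7·2.9·50 = 1015
(ad+bc)·Cov[Z, S] = (38.643)·(-22) = -850.146
Cov[Q, R] = 229.008 + 1015 + (-850.146) = 393.862.

Cov[Q, R] = 393.862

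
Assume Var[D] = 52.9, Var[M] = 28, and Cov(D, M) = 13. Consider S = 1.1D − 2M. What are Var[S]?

Var[S] = 118.809

Var[S] = a²·Var[D] + b²·Var[M] + 2ab·Cov(D, M) with a = 1.1, b = -2.
= 1.1²·52.9 + (-2)²·28 + 2·1.1·(-2)·13
= 64.009 + 112 + (-57.2) = 118.809.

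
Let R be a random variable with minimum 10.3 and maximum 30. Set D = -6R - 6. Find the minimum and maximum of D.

a = -6 < 0, so order reverses: min(D) = a·max(R)+b = (-6)·30 + (-6) = -186; max(D) = a·min(R)+b = (-6)·10.3 + (-6) = -67.8.

min(D) = -186, max(D) = -67.8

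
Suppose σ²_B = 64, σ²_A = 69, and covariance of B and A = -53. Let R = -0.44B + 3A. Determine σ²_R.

σ²_R = 773.3104

σ²_R = a²·σ²_B + b²·σ²_A + 2ab·covariance of B and A with a = -0.44, b = 3.
= (-0.44)²·64 + 3²·69 + 2·(-0.44)·3·(-53)
= 12.3904 + 621 + 139.92 = 773.3104.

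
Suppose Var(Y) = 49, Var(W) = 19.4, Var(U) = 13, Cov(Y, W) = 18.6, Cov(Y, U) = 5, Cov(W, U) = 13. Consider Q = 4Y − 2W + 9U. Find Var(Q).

Var(Q) = 1509

Var(Q) = a²·Var(Y) + b²·Var(W) + c²·Var(U) + 2ab·Cov(Y, W) + 2ac·Cov(Y, U) + 2bc·Cov(W, U), with a = 4, b = -2, c = 9.
= 784 + 77.6 + 1053 + (-297.6) + 360 + (-468)
= 1509.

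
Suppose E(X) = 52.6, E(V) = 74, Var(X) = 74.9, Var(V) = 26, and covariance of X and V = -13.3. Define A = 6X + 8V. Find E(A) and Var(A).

E(A) = 6·E(X) + 8·E(V) = 6·52.6 + 8·74 = 907.6.
Var(A) = a²·Var(X) + b²·Var(V) + 2ab·covariance of X and V with a = 6, b = 8.
= 6²·74.9 + 8²·26 + 2·6·8·(-13.3)
= 2696.4 + 1664 + (-1276.8) = 3083.6.

E(A) = 907.6, Var(A) = 3083.6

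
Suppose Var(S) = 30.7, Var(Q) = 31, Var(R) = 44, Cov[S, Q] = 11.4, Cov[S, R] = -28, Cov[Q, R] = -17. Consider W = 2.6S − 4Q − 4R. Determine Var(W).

Var(W) = 1208.812

Var(W) = a²·Var(S) + b²·Var(Q) + c²·Var(R) + 2ab·Cov[S, Q] + 2ac·Cov[S, R] + 2bc·Cov[Q, R], with a = 2.6, b = -4, c = -4.
= 207.532 + 496 + 704 + (-237.12) + 582.4 + (-544)
= 1208.812.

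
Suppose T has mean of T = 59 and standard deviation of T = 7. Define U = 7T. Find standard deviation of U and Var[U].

standard deviation of U = 49, Var[U] = 2401

U = 7T is linear with a = 7, b = 0.
standard deviation of U = |a|·standard deviation of T = |7|·7 = 49.
Var[T] = 7² = 49.
Var[U] = a²·Var[T] = 7²·49 = 2401.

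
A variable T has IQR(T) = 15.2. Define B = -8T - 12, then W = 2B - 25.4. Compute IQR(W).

IQR(B) = |-8|·15.2 = 121.6.
IQR(W) = |2|·121.6 = 243.2.

IQR(W) = 243.2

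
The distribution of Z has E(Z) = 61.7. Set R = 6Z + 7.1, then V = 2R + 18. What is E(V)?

E(V) = 772.6

E(R) = 6·61.7 + 7.1 = 377.3.
E(V) = 2·377.3 + 18 = 772.6.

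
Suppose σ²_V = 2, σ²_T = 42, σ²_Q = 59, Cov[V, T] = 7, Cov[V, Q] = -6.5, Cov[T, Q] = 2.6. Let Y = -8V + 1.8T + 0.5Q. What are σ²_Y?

σ²_Y = a²·σ²_V + b²·σ²_T + c²·σ²_Q + 2ab·Cov[V, T] + 2ac·Cov[V, Q] + 2bc·Cov[T, Q], with a = -8, b = 1.8, c = 0.5.
= 128 + 136.08 + 14.75 + (-201.6) + 52 + 4.68
= 133.91.

σ²_Y = 133.91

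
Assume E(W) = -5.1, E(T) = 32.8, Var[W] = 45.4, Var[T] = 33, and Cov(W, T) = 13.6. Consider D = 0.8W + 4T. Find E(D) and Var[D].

E(D) = 127.12, Var[D] = 644.096

E(D) = 0.8·E(W) + 4·E(T) = 0.8·(-5.1) + 4·32.8 = 127.12.
Var[D] = a²·Var[W] + b²·Var[T] + 2ab·Cov(W, T) with a = 0.8, b = 4.
= 0.8²·45.4 + 4²·33 + 2·0.8·4·13.6
= 29.056 + 528 + 87.04 = 644.096.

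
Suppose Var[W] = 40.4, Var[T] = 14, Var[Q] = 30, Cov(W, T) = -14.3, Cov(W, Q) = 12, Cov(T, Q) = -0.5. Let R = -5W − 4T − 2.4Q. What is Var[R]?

Var[R] = a²·Var[W] + b²·Var[T] + c²·Var[Q] + 2ab·Cov(W, T) + 2ac·Cov(W, Q) + 2bc·Cov(T, Q), with a = -5, b = -4, c = -2.4.
= 1010 + 224 + 172.8 + (-572) + 288 + (-9.6)
= 1113.2.

Var[R] = 1113.2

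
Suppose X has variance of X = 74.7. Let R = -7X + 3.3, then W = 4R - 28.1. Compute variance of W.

variance of W = 58564.8

variance of R = (-7)²·74.7 = 3660.3.
variance of W = 4²·3660.3 = 58564.8.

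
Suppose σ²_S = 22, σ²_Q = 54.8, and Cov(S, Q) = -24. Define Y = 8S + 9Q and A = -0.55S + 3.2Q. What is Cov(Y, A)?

Cov(Y, A) = 985.84

By bilinearity, Cov(Y, A) = ac·σ²_S + bd·σ²_Q + (ad+bc)·Cov(S, Q), with a=8, b=9, c=-0.55, d=3.2.
ac·σ²_S = 8·(-0.55)·22 = -96.8
bd·σ²_Q = 9·3.2·54.8 = 1578.24
(ad+bc)·Cov(S, Q) = (20.65)·(-24) = -495.6
Cov(Y, A) = -96.8 + 1578.24 + (-495.6) = 985.84.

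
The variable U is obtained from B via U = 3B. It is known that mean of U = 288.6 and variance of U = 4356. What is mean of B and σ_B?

From U = 3B: mean of U = a·mean of B + b, so mean of B = (mean of U − b)/a = (288.6 − 0)/3 = 96.2.
σ_U = √4356 = 66.
σ_U = |a|·σ_B, so σ_B = 66/|3| = 22.

mean of B = 96.2, σ_B = 22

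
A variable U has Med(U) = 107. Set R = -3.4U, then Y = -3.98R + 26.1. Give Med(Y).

Med(Y) = 1474.024

Med(R) = (-3.4)·107 = -363.8.
Med(Y) = (-3.98)·(-363.8) + 26.1 = 1474.024.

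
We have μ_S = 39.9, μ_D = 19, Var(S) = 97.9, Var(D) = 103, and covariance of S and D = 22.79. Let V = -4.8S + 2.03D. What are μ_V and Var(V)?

μ_V = -152.95, Var(V) = 2235.93718

μ_V = (-4.8)·μ_S + 2.03·μ_D = (-4.8)·39.9 + 2.03·19 = -152.95.
Var(V) = a²·Var(S) + b²·Var(D) + 2ab·covariance of S and D with a = -4.8, b = 2.03.
= (-4.8)²·97.9 + 2.03²·103 + 2·(-4.8)·2.03·22.79
= 2255.616 + 424.4527 + (-444.13152) = 2235.93718.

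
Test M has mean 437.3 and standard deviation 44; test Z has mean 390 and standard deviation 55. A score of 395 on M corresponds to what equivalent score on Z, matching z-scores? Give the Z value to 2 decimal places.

z = (395 − 437.3)/44 ≈ -0.9614.
Z = 390 + z·55 = 390 + (395 − 437.3)·55/44 ≈ 337.13.

Z = 337.13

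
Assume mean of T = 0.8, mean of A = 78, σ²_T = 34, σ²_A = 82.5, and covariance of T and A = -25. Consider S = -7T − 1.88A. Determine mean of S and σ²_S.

mean of S = -152.24, σ²_S = 1299.588

mean of S = (-7)·mean of T + (-1.88)·mean of A = (-7)·0.8 + (-1.88)·78 = -152.24.
σ²_S = a²·σ²_T + b²·σ²_A + 2ab·covariance of T and A with a = -7, b = -1.88.
= (-7)²·34 + (-1.88)²·82.5 + 2·(-7)·(-1.88)·(-25)
= 1666 + 291.588 + (-658) = 1299.588.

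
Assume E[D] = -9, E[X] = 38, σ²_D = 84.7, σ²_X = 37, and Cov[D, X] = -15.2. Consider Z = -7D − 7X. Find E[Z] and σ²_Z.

E[Z] = -203, σ²_Z = 4473.7

E[Z] = (-7)·E[D] + (-7)·E[X] = (-7)·(-9) + (-7)·38 = -203.
σ²_Z = a²·σ²_D + b²·σ²_X + 2ab·Cov[D, X] with a = -7, b = -7.
= (-7)²·84.7 + (-7)²·37 + 2·(-7)·(-7)·(-15.2)
= 4150.3 + 1813 + (-1489.6) = 4473.7.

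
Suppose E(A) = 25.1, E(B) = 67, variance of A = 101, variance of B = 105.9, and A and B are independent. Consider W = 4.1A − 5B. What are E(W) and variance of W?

E(W) = -232.09, variance of W = 4345.31

E(W) = 4.1·E(A) + (-5)·E(B) = 4.1·25.1 + (-5)·67 = -232.09.
variance of W = a²·variance of A + b²·variance of B + 2ab·Cov(A, B) with a = 4.1, b = -5.
Independence gives Cov(A, B) = 0.
= 4.1²·101 + (-5)²·105.9 + 2·4.1·(-5)·0
= 1697.81 + 2647.5 + 0 = 4345.31.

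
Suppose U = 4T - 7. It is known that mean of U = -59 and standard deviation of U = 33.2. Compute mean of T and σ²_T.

From U = 4T - 7: mean of U = a·mean of T + b, so mean of T = (mean of U − b)/a = (-59 − (-7))/4 = -13.
σ²_U = 33.2² = 1102.24.
σ²_U = a²·σ²_T, so σ²_T = 1102.24/4² = 68.89.

mean of T = -13, σ²_T = 68.89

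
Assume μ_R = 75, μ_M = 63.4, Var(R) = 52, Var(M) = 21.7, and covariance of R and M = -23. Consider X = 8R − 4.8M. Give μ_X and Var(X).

μ_X = 295.68, Var(X) = 5594.368

μ_X = 8·μ_R + (-4.8)·μ_M = 8·75 + (-4.8)·63.4 = 295.68.
Var(X) = a²·Var(R) + b²·Var(M) + 2ab·covariance of R and M with a = 8, b = -4.8.
= 8²·52 + (-4.8)²·21.7 + 2·8·(-4.8)·(-23)
= 3328 + 499.968 + 1766.4 = 5594.368.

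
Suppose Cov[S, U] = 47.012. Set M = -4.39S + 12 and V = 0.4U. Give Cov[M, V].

Cov[M, V] = -82.553072

Cov[M, V] = a·c·Cov[S, U] = (-4.39)·0.4·47.012 = -82.553072. Additive constants drop out.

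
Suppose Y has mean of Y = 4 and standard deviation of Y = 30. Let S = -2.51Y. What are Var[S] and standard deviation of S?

S = -2.51Y is linear with a = -2.51, b = 0.
Var[Y] = 30² = 900.
Var[S] = a²·Var[Y] = (-2.51)²·900 = 5670.09.
standard deviation of S = |a|·standard deviation of Y = |-2.51|·30 = 75.3.

Var[S] = 5670.09, standard deviation of S = 75.3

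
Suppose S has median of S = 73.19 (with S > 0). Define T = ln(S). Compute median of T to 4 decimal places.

ln(S) is monotone on this domain, so median of T = ln(73.19) ≈ 4.2931.

median of T = 4.2931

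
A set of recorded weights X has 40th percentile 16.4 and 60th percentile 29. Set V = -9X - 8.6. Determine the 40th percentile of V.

40th percentile of V = -269.6

Since a = -9 < 0 the transformation is decreasing, reversing order: the 40th percentile of V corresponds to the 60th percentile of X.
So P_{40}(V) = a·P_{60}(X) + b = (-9)·29 + (-8.6) = -269.6.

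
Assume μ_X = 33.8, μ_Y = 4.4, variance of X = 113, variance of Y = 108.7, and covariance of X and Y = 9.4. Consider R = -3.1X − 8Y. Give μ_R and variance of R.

μ_R = -139.98, variance of R = 8508.97

μ_R = (-3.1)·μ_X + (-8)·μ_Y = (-3.1)·33.8 + (-8)·4.4 = -139.98.
variance of R = a²·variance of X + b²·variance of Y + 2ab·covariance of X and Y with a = -3.1, b = -8.
= (-3.1)²·113 + (-8)²·108.7 + 2·(-3.1)·(-8)·9.4
= 1085.93 + 6956.8 + 466.24 = 8508.97.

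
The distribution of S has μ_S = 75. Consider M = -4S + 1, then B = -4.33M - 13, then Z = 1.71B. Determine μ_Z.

μ_Z = 2191.6557

μ_M = (-4)·75 + 1 = -299.
μ_B = (-4.33)·(-299) + (-13) = 1281.67.
μ_Z = 1.71·1281.67 = 2191.6557.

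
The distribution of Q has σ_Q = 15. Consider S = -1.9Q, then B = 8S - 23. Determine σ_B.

σ_S = |-1.9|·15 = 28.5.
σ_B = |8|·28.5 = 228.

σ_B = 228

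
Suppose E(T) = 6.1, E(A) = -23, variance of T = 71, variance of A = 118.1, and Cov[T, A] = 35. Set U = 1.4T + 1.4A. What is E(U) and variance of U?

E(U) = -23.66, variance of U = 507.836

E(U) = 1.4·E(T) + 1.4·E(A) = 1.4·6.1 + 1.4·(-23) = -23.66.
variance of U = a²·variance of T + b²·variance of A + 2ab·Cov[T, A] with a = 1.4, b = 1.4.
= 1.4²·71 + 1.4²·118.1 + 2·1.4·1.4·35
= 139.16 + 231.476 + 137.2 = 507.836.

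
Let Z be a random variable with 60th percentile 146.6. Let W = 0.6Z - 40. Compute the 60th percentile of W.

Since a = 0.6 > 0 the transformation is increasing, so the 60th percentile of W = a·(P_{60} of Z) + b = 0.6·146.6 + (-40) = 47.96.

60th percentile of W = 47.96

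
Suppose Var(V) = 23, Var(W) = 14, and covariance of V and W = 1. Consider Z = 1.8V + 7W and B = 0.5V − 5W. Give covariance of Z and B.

By bilinearity, covariance of Z and B = ac·Var(V) + bd·Var(W) + (ad+bc)·covariance of V and W, with a=1.8, b=7, c=0.5, d=-5.
ac·Var(V) = 1.8·0.5·23 = 20.7
bd·Var(W) = 7·(-5)·14 = -490
(ad+bc)·covariance of V and W = (-5.5)·1 = -5.5
covariance of Z and B = 20.7 + (-490) + (-5.5) = -474.8.

covariance of Z and B = -474.8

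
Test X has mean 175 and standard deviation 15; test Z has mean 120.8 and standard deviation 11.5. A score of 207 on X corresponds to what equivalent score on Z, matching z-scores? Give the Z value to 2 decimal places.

z = (207 − 175)/15 ≈ 2.1333.
Z = 120.8 + z·11.5 = 120.8 + (207 − 175)·11.5/15 ≈ 145.33.

Z = 145.33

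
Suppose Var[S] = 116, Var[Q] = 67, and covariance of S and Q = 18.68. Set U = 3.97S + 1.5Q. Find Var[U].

Var[U] = a²·Var[S] + b²·Var[Q] + 2ab·covariance of S and Q with a = 3.97, b = 1.5.
= 3.97²·116 + 1.5²·67 + 2·3.97·1.5·18.68
= 1828.2644 + 150.75 + 222.4788 = 2201.4932.

Var[U] = 2201.4932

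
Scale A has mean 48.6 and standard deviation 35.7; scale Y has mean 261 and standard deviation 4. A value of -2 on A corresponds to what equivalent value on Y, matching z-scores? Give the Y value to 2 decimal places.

Y = 255.33

z = (-2 − 48.6)/35.7 ≈ -1.4174.
Y = 261 + z·4 = 261 + (-2 − 48.6)·4/35.7 ≈ 255.33.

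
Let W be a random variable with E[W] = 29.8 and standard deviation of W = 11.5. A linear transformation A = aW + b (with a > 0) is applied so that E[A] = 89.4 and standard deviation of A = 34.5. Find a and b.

a = 3, b = 0

standard deviation of A = a·standard deviation of W (a > 0), so a = 34.5/11.5 = 3.
E[A] = a·E[W] + b, so b = 89.4 − 3·29.8 = 0.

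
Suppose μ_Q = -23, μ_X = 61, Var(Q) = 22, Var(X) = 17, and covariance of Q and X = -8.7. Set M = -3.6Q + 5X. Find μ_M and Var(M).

μ_M = 387.8, Var(M) = 1023.32

μ_M = (-3.6)·μ_Q + 5·μ_X = (-3.6)·(-23) + 5·61 = 387.8.
Var(M) = a²·Var(Q) + b²·Var(X) + 2ab·covariance of Q and X with a = -3.6, b = 5.
= (-3.6)²·22 + 5²·17 + 2·(-3.6)·5·(-8.7)
= 285.12 + 425 + 313.2 = 1023.32.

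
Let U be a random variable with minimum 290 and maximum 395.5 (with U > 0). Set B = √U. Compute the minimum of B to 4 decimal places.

√U is increasing on this domain, so min(B) comes from min(U) = 290: min(B) = √(290) ≈ 17.0294.

min(B) = 17.0294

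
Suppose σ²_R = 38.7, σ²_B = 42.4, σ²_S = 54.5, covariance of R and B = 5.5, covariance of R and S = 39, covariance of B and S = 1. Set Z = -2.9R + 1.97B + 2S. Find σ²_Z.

σ²_Z = a²·σ²_R + b²·σ²_B + c²·σ²_S + 2ab·covariance of R and B + 2ac·covariance of R and S + 2bc·covariance of B and S, with a = -2.9, b = 1.97, c = 2.
= 325.467 + 164.55016 + 218 + (-62.843) + (-452.4) + 7.88
= 200.65416.

σ²_Z = 200.65416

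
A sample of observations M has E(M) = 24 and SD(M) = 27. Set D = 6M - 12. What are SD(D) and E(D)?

D = 6M - 12 is linear with a = 6, b = -12.
SD(D) = |a|·SD(M) = |6|·27 = 162.
E(D) = a·E(M) + b = 6·24 + (-12) = 132.

SD(D) = 162, E(D) = 132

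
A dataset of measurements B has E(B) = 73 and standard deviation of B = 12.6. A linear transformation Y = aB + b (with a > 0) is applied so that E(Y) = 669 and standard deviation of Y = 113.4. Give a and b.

a = 9, b = 12

standard deviation of Y = a·standard deviation of B (a > 0), so a = 113.4/12.6 = 9.
E(Y) = a·E(B) + b, so b = 669 − 9·73 = 12.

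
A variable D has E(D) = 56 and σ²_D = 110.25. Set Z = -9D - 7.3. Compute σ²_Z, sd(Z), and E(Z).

σ²_Z = 8930.25, sd(Z) = 94.5, E(Z) = -511.3

Z = -9D - 7.3 is linear with a = -9, b = -7.3.
σ²_Z = a²·σ²_D = (-9)²·110.25 = 8930.25 (the additive constant -7.3 does not affect variance).
sd(D) = √110.25 = 10.5.
sd(Z) = |a|·sd(D) = |-9|·10.5 = 94.5.
E(Z) = a·E(D) + b = (-9)·56 + (-7.3) = -511.3.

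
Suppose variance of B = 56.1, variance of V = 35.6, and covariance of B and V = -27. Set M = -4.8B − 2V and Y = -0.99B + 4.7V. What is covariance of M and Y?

covariance of M and Y = 487.6072

By bilinearity, covariance of M and Y = ac·variance of B + bd·variance of V + (ad+bc)·covariance of B and V, with a=-4.8, b=-2, c=-0.99, d=4.7.
ac·variance of B = (-4.8)·(-0.99)·56.1 = 266.5872
bd·variance of V = (-2)·4.7·35.6 = -334.64
(ad+bc)·covariance of B and V = (-20.58)·(-27) = 555.66
covariance of M and Y = 266.5872 + (-334.64) + 555.66 = 487.6072.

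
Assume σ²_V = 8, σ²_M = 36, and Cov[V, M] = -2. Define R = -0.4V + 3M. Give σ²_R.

σ²_R = a²·σ²_V + b²·σ²_M + 2ab·Cov[V, M] with a = -0.4, b = 3.
= (-0.4)²·8 + 3²·36 + 2·(-0.4)·3·(-2)
= 1.28 + 324 + 4.8 = 330.08.

σ²_R = 330.08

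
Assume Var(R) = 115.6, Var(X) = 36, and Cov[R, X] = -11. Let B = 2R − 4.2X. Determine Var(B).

Var(B) = 1282.24

Var(B) = a²·Var(R) + b²·Var(X) + 2ab·Cov[R, X] with a = 2, b = -4.2.
= 2²·115.6 + (-4.2)²·36 + 2·2·(-4.2)·(-11)
= 462.4 + 635.04 + 184.8 = 1282.24.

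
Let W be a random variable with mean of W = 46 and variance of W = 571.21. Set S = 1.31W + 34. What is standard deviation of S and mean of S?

S = 1.31W + 34 is linear with a = 1.31, b = 34.
standard deviation of W = √571.21 = 23.9.
standard deviation of S = |a|·standard deviation of W = |1.31|·23.9 = 31.309.
mean of S = a·mean of W + b = 1.31·46 + 34 = 94.26.

standard deviation of S = 31.309, mean of S = 94.26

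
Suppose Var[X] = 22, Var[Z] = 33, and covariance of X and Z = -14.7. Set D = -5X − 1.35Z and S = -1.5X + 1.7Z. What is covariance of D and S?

covariance of D and S = 184.4475

By bilinearity, covariance of D and S = ac·Var[X] + bd·Var[Z] + (ad+bc)·covariance of X and Z, with a=-5, b=-1.35, c=-1.5, d=1.7.
ac·Var[X] = (-5)·(-1.5)·22 = 165
bd·Var[Z] = (-1.35)·1.7·33 = -75.735
(ad+bc)·covariance of X and Z = (-6.475)·(-14.7) = 95.1825
covariance of D and S = 165 + (-75.735) + 95.1825 = 184.4475.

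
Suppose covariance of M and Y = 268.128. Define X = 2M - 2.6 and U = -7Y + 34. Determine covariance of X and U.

covariance of X and U = -3753.792

covariance of X and U = a·c·covariance of M and Y = 2·(-7)·268.128 = -3753.792. Additive constants drop out.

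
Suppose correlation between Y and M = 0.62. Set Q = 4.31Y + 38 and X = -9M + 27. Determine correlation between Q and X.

correlation between Q and X = -0.62

Linear rescalings preserve |correlation|; the slopes 4.31 and -9 have opposite signs, so the correlation flips sign: correlation between Q and X = −correlation between Y and M = -0.62.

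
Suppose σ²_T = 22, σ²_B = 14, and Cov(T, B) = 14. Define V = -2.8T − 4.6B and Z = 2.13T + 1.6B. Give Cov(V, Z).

By bilinearity, Cov(V, Z) = ac·σ²_T + bd·σ²_B + (ad+bc)·Cov(T, B), with a=-2.8, b=-4.6, c=2.13, d=1.6.
ac·σ²_T = (-2.8)·2.13·22 = -131.208
bd·σ²_B = (-4.6)·1.6·14 = -103.04
(ad+bc)·Cov(T, B) = (-14.278)·14 = -199.892
Cov(V, Z) = -131.208 + (-103.04) + (-199.892) = -434.14.

Cov(V, Z) = -434.14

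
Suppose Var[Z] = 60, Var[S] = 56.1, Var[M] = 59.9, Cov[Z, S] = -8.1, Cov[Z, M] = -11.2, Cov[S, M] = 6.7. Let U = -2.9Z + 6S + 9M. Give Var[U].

Var[U] = a²·Var[Z] + b²·Var[S] + c²·Var[M] + 2ab·Cov[Z, S] + 2ac·Cov[Z, M] + 2bc·Cov[S, M], with a = -2.9, b = 6, c = 9.
= 504.6 + 2019.6 + 4851.9 + 281.88 + 584.64 + 723.6
= 8966.22.

Var[U] = 8966.22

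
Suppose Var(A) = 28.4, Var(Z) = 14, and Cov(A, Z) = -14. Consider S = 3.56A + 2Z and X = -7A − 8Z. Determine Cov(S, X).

By bilinearity, Cov(S, X) = ac·Var(A) + bd·Var(Z) + (ad+bc)·Cov(A, Z), with a=3.56, b=2, c=-7, d=-8.
ac·Var(A) = 3.56·(-7)·28.4 = -707.728
bd·Var(Z) = 2·(-8)·14 = -224
(ad+bc)·Cov(A, Z) = (-42.48)·(-14) = 594.72
Cov(S, X) = -707.728 + (-224) + 594.72 = -337.008.

Cov(S, X) = -337.008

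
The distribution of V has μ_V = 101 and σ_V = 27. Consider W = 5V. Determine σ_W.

W = 5V is linear with a = 5, b = 0.
σ_W = |a|·σ_V = |5|·27 = 135.

σ_W = 135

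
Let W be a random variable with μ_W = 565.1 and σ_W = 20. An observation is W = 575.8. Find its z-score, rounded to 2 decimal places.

z = (W − μ_W) / σ_W = (575.8 − 565.1) / 20 ≈ 0.54.

z = 0.54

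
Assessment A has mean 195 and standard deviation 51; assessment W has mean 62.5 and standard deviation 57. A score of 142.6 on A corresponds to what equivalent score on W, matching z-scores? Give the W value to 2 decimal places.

z = (142.6 − 195)/51 ≈ -1.0275.
W = 62.5 + z·57 = 62.5 + (142.6 − 195)·57/51 ≈ 3.94.

W = 3.94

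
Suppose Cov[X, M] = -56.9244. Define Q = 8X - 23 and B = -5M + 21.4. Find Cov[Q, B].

Cov[Q, B] = 2276.976

Cov[Q, B] = a·c·Cov[X, M] = 8·(-5)·(-56.9244) = 2276.976. Additive constants drop out.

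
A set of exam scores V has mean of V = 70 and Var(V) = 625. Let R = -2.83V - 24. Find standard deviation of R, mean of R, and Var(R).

standard deviation of R = 70.75, mean of R = -222.1, Var(R) = 5005.5625

R = -2.83V - 24 is linear with a = -2.83, b = -24.
standard deviation of V = √625 = 25.
standard deviation of R = |a|·standard deviation of V = |-2.83|·25 = 70.75.
mean of R = a·mean of V + b = (-2.83)·70 + (-24) = -222.1.
Var(R) = a²·Var(V) = (-2.83)²·625 = 5005.5625 (the additive constant -24 does not affect variance).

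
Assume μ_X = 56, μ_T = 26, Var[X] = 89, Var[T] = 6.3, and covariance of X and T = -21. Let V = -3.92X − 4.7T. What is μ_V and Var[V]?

μ_V = -341.72, Var[V] = 732.9686

μ_V = (-3.92)·μ_X + (-4.7)·μ_T = (-3.92)·56 + (-4.7)·26 = -341.72.
Var[V] = a²·Var[X] + b²·Var[T] + 2ab·covariance of X and T with a = -3.92, b = -4.7.
= (-3.92)²·89 + (-4.7)²·6.3 + 2·(-3.92)·(-4.7)·(-21)
= 1367.6096 + 139.167 + (-773.808) = 732.9686.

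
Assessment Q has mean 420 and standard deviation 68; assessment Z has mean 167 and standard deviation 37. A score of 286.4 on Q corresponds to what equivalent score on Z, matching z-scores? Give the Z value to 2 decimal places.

z = (286.4 − 420)/68 ≈ -1.9647.
Z = 167 + z·37 = 167 + (286.4 − 420)·37/68 ≈ 94.31.

Z = 94.31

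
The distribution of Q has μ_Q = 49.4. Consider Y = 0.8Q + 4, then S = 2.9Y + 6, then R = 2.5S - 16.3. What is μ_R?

μ_R = 314.22

μ_Y = 0.8·49.4 + 4 = 43.52.
μ_S = 2.9·43.52 + 6 = 132.208.
μ_R = 2.5·132.208 + (-16.3) = 314.22.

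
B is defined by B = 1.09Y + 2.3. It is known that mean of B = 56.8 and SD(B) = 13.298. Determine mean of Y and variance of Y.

From B = 1.09Y + 2.3: mean of B = a·mean of Y + b, so mean of Y = (mean of B − b)/a = (56.8 − 2.3)/1.09 = 50.
variance of B = 13.298² = 176.836804.
variance of B = a²·variance of Y, so variance of Y = 176.836804/1.09² = 148.84.

mean of Y = 50, variance of Y = 148.84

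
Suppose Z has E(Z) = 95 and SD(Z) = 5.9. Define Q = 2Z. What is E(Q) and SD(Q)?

Q = 2Z is linear with a = 2, b = 0.
E(Q) = a·E(Z) + b = 2·95 = 190.
SD(Q) = |a|·SD(Z) = |2|·5.9 = 11.8.

E(Q) = 190, SD(Q) = 11.8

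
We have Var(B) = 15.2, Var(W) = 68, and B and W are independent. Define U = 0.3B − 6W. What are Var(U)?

Var(U) = 2449.368

Var(U) = a²·Var(B) + b²·Var(W) + 2ab·Cov(B, W) with a = 0.3, b = -6.
Independence gives Cov(B, W) = 0.
= 0.3²·15.2 + (-6)²·68 + 2·0.3·(-6)·0
= 1.368 + 2448 + 0 = 2449.368.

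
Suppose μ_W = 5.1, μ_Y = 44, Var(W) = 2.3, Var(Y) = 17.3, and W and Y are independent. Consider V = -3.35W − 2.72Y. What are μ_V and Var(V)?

μ_V = -136.765, Var(V) = 153.80407

μ_V = (-3.35)·μ_W + (-2.72)·μ_Y = (-3.35)·5.1 + (-2.72)·44 = -136.765.
Var(V) = a²·Var(W) + b²·Var(Y) + 2ab·Cov(W, Y) with a = -3.35, b = -2.72.
Independence gives Cov(W, Y) = 0.
= (-3.35)²·2.3 + (-2.72)²·17.3 + 2·(-3.35)·(-2.72)·0
= 25.81175 + 127.99232 + 0 = 153.80407.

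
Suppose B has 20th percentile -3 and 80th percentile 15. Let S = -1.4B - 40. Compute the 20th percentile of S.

20th percentile of S = -61

Since a = -1.4 < 0 the transformation is decreasing, reversing order: the 20th percentile of S corresponds to the 80th percentile of B.
So P_{20}(S) = a·P_{80}(B) + b = (-1.4)·15 + (-40) = -61.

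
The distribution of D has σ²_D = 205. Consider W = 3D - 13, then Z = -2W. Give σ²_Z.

σ²_Z = 7380

σ²_W = 3²·205 = 1845.
σ²_Z = (-2)²·1845 = 7380.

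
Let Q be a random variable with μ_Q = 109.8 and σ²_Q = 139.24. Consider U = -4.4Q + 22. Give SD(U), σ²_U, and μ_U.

SD(U) = 51.92, σ²_U = 2695.6864, μ_U = -461.12

U = -4.4Q + 22 is linear with a = -4.4, b = 22.
SD(Q) = √139.24 = 11.8.
SD(U) = |a|·SD(Q) = |-4.4|·11.8 = 51.92.
σ²_U = a²·σ²_Q = (-4.4)²·139.24 = 2695.6864 (the additive constant 22 does not affect variance).
μ_U = a·μ_Q + b = (-4.4)·109.8 + 22 = -461.12.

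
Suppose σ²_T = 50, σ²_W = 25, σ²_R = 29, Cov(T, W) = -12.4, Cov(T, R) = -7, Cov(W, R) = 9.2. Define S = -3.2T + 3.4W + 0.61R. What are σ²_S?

σ²_S = 1147.1045

σ²_S = a²·σ²_T + b²·σ²_W + c²·σ²_R + 2ab·Cov(T, W) + 2ac·Cov(T, R) + 2bc·Cov(W, R), with a = -3.2, b = 3.4, c = 0.61.
= 512 + 289 + 10.7909 + 269.824 + 27.328 + 38.1616
= 1147.1045.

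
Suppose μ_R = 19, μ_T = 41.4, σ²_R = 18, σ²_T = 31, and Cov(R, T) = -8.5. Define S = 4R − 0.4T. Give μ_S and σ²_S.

μ_S = 59.44, σ²_S = 320.16

μ_S = 4·μ_R + (-0.4)·μ_T = 4·19 + (-0.4)·41.4 = 59.44.
σ²_S = a²·σ²_R + b²·σ²_T + 2ab·Cov(R, T) with a = 4, b = -0.4.
= 4²·18 + (-0.4)²·31 + 2·4·(-0.4)·(-8.5)
= 288 + 4.96 + 27.2 = 320.16.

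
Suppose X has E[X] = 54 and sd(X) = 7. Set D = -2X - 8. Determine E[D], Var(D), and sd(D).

E[D] = -116, Var(D) = 196, sd(D) = 14

D = -2X - 8 is linear with a = -2, b = -8.
E[D] = a·E[X] + b = (-2)·54 + (-8) = -116.
Var(X) = 7² = 49.
Var(D) = a²·Var(X) = (-2)²·49 = 196 (the additive constant -8 does not affect variance).
sd(D) = |a|·sd(X) = |-2|·7 = 14.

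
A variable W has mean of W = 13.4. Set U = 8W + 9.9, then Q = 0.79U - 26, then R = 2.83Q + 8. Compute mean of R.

mean of R = 196.22047

mean of U = 8·13.4 + 9.9 = 117.1.
mean of Q = 0.79·117.1 + (-26) = 66.509.
mean of R = 2.83·66.509 + 8 = 196.22047.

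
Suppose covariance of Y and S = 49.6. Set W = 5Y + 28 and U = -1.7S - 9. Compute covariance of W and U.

covariance of W and U = a·c·covariance of Y and S = 5·(-1.7)·49.6 = -421.6. Additive constants drop out.

covariance of W and U = -421.6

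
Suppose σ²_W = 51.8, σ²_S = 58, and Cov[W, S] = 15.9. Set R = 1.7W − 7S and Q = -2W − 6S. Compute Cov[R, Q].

By bilinearity, Cov[R, Q] = ac·σ²_W + bd·σ²_S + (ad+bc)·Cov[W, S], with a=1.7, b=-7, c=-2, d=-6.
ac·σ²_W = 1.7·(-2)·51.8 = -176.12
bd·σ²_S = (-7)·(-6)·58 = 2436
(ad+bc)·Cov[W, S] = (3.8)·15.9 = 60.42
Cov[R, Q] = -176.12 + 2436 + 60.42 = 2320.3.

Cov[R, Q] = 2320.3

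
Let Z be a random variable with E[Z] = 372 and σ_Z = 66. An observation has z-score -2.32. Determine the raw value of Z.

Z = 218.88

Z = E[Z] + z·σ_Z = 372 + (-2.32)·66 = 218.88.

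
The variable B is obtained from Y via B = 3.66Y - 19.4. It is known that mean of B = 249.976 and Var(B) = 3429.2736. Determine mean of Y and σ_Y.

mean of Y = 73.6, σ_Y = 16

From B = 3.66Y - 19.4: mean of B = a·mean of Y + b, so mean of Y = (mean of B − b)/a = (249.976 − (-19.4))/3.66 = 73.6.
σ_B = √3429.2736 = 58.56.
σ_B = |a|·σ_Y, so σ_Y = 58.56/|3.66| = 16.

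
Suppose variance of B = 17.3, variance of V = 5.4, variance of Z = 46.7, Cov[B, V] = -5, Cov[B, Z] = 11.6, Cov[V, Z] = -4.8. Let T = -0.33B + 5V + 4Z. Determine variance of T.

variance of T = 677.95997

variance of T = a²·variance of B + b²·variance of V + c²·variance of Z + 2ab·Cov[B, V] + 2ac·Cov[B, Z] + 2bc·Cov[V, Z], with a = -0.33, b = 5, c = 4.
= 1.88397 + 135 + 747.2 + 16.5 + (-30.624) + (-192)
= 677.95997.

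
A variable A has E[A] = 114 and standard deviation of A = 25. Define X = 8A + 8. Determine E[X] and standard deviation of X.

X = 8A + 8 is linear with a = 8, b = 8.
E[X] = a·E[A] + b = 8·114 + 8 = 920.
standard deviation of X = |a|·standard deviation of A = |8|·25 = 200.

E[X] = 920, standard deviation of X = 200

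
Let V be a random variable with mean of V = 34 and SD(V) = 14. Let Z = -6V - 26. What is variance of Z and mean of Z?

Z = -6V - 26 is linear with a = -6, b = -26.
variance of V = 14² = 196.
variance of Z = a²·variance of V = (-6)²·196 = 7056 (the additive constant -26 does not affect variance).
mean of Z = a·mean of V + b = (-6)·34 + (-26) = -230.

variance of Z = 7056, mean of Z = -230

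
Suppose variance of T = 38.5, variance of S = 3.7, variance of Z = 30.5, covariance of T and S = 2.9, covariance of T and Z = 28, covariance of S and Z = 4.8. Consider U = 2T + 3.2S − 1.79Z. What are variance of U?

variance of U = 71.26425

variance of U = a²·variance of T + b²·variance of S + c²·variance of Z + 2ab·covariance of T and S + 2ac·covariance of T and Z + 2bc·covariance of S and Z, with a = 2, b = 3.2, c = -1.79.
= 154 + 37.888 + 97.72505 + 37.12 + (-200.48) + (-54.9888)
= 71.26425.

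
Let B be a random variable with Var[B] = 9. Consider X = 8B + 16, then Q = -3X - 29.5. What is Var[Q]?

Var[Q] = 5184

Var[X] = 8²·9 = 576.
Var[Q] = (-3)²·576 = 5184.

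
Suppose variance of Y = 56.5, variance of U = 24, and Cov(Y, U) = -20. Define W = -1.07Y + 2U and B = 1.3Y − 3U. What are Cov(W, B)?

Cov(W, B) = -338.7915

By bilinearity, Cov(W, B) = ac·variance of Y + bd·variance of U + (ad+bc)·Cov(Y, U), with a=-1.07, b=2, c=1.3, d=-3.
ac·variance of Y = (-1.07)·1.3·56.5 = -78.5915
bd·variance of U = 2·(-3)·24 = -144
(ad+bc)·Cov(Y, U) = (5.81)·(-20) = -116.2
Cov(W, B) = -78.5915 + (-144) + (-116.2) = -338.7915.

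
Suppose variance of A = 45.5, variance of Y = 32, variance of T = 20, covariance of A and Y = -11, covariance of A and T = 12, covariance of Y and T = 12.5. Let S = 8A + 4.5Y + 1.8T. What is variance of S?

variance of S = a²·variance of A + b²·variance of Y + c²·variance of T + 2ab·covariance of A and Y + 2ac·covariance of A and T + 2bc·covariance of Y and T, with a = 8, b = 4.5, c = 1.8.
= 2912 + 648 + 64.8 + (-792) + 345.6 + 202.5
= 3380.9.

variance of S = 3380.9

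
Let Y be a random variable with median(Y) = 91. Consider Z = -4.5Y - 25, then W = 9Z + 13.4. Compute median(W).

median(Z) = (-4.5)·91 + (-25) = -434.5.
median(W) = 9·(-434.5) + 13.4 = -3897.1.

median(W) = -3897.1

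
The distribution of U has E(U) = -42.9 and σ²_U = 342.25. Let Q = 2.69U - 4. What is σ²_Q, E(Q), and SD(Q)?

σ²_Q = 2476.555225, E(Q) = -119.401, SD(Q) = 49.765

Q = 2.69U - 4 is linear with a = 2.69, b = -4.
σ²_Q = a²·σ²_U = 2.69²·342.25 = 2476.555225 (the additive constant -4 does not affect variance).
E(Q) = a·E(U) + b = 2.69·(-42.9) + (-4) = -119.401.
SD(U) = √342.25 = 18.5.
SD(Q) = |a|·SD(U) = |2.69|·18.5 = 49.765.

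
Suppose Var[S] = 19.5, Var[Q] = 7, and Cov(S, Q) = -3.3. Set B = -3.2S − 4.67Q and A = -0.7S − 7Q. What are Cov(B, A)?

By bilinearity, Cov(B, A) = ac·Var[S] + bd·Var[Q] + (ad+bc)·Cov(S, Q), with a=-3.2, b=-4.67, c=-0.7, d=-7.
ac·Var[S] = (-3.2)·(-0.7)·19.5 = 43.68
bd·Var[Q] = (-4.67)·(-7)·7 = 228.83
(ad+bc)·Cov(S, Q) = (25.669)·(-3.3) = -84.7077
Cov(B, A) = 43.68 + 228.83 + (-84.7077) = 187.8023.

Cov(B, A) = 187.8023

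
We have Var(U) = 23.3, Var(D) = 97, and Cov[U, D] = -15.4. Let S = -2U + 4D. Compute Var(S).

Var(S) = 1891.6

Var(S) = a²·Var(U) + b²·Var(D) + 2ab·Cov[U, D] with a = -2, b = 4.
= (-2)²·23.3 + 4²·97 + 2·(-2)·4·(-15.4)
= 93.2 + 1552 + 246.4 = 1891.6.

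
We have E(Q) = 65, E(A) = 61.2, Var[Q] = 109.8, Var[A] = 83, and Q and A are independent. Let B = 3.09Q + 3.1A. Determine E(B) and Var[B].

E(B) = 3.09·E(Q) + 3.1·E(A) = 3.09·65 + 3.1·61.2 = 390.57.
Var[B] = a²·Var[Q] + b²·Var[A] + 2ab·Cov[Q, A] with a = 3.09, b = 3.1.
Independence gives Cov[Q, A] = 0.
= 3.09²·109.8 + 3.1²·83 + 2·3.09·3.1·0
= 1048.38138 + 797.63 + 0 = 1846.01138.

E(B) = 390.57, Var[B] = 1846.01138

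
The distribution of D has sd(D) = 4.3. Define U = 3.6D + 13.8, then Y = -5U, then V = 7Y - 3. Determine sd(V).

sd(U) = |3.6|·4.3 = 15.48.
sd(Y) = |-5|·15.48 = 77.4.
sd(V) = |7|·77.4 = 541.8.

sd(V) = 541.8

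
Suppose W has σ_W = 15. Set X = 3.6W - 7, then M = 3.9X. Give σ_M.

σ_X = |3.6|·15 = 54.
σ_M = |3.9|·54 = 210.6.

σ_M = 210.6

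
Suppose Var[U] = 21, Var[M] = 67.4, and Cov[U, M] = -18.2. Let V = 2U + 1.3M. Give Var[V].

Var[V] = a²·Var[U] + b²·Var[M] + 2ab·Cov[U, M] with a = 2, b = 1.3.
= 2²·21 + 1.3²·67.4 + 2·2·1.3·(-18.2)
= 84 + 113.906 + (-94.64) = 103.266.

Var[V] = 103.266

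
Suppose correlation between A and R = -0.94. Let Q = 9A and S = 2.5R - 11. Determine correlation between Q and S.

Linear rescalings preserve correlation up to sign; here the slopes 9 and 2.5 have the same sign, so correlation between Q and S = correlation between A and R = -0.94.

correlation between Q and S = -0.94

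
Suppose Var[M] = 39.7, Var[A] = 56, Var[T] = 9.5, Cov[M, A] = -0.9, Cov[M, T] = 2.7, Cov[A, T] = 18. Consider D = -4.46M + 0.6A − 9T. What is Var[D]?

Var[D] = a²·Var[M] + b²·Var[A] + c²·Var[T] + 2ab·Cov[M, A] + 2ac·Cov[M, T] + 2bc·Cov[A, T], with a = -4.46, b = 0.6, c = -9.
= 789.69652 + 20.16 + 769.5 + 4.8168 + 216.756 + (-194.4)
= 1606.52932.

Var[D] = 1606.52932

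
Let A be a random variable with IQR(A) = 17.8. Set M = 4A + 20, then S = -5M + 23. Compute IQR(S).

IQR(S) = 356

IQR(M) = |4|·17.8 = 71.2.
IQR(S) = |-5|·71.2 = 356.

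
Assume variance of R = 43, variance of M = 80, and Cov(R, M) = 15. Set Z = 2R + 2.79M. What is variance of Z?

variance of Z = a²·variance of R + b²·variance of M + 2ab·Cov(R, M) with a = 2, b = 2.79.
= 2²·43 + 2.79²·80 + 2·2·2.79·15
= 172 + 622.728 + 167.4 = 962.128.

variance of Z = 962.128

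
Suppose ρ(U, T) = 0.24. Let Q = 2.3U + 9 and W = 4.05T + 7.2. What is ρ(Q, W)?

Linear rescalings preserve correlation up to sign; here the slopes 2.3 and 4.05 have the same sign, so ρ(Q, W) = ρ(U, T) = 0.24.

ρ(Q, W) = 0.24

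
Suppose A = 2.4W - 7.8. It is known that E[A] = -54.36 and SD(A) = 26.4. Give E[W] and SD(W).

E[W] = -19.4, SD(W) = 11

From A = 2.4W - 7.8: E[A] = a·E[W] + b, so E[W] = (E[A] − b)/a = (-54.36 − (-7.8))/2.4 = -19.4.
SD(A) = |a|·SD(W), so SD(W) = 26.4/|2.4| = 11.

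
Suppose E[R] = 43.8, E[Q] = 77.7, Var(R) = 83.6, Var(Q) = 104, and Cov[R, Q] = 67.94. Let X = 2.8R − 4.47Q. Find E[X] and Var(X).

E[X] = 2.8·E[R] + (-4.47)·E[Q] = 2.8·43.8 + (-4.47)·77.7 = -224.679.
Var(X) = a²·Var(R) + b²·Var(Q) + 2ab·Cov[R, Q] with a = 2.8, b = -4.47.
= 2.8²·83.6 + (-4.47)²·104 + 2·2.8·(-4.47)·67.94
= 655.424 + 2078.0136 + (-1700.67408) = 1032.76352.

E[X] = -224.679, Var(X) = 1032.76352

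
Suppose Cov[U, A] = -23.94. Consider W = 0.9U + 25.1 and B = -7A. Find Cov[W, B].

Cov[W, B] = 150.822

Cov[W, B] = a·c·Cov[U, A] = 0.9·(-7)·(-23.94) = 150.822. Additive constants drop out.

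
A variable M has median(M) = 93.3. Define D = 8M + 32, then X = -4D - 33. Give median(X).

median(D) = 8·93.3 + 32 = 778.4.
median(X) = (-4)·778.4 + (-33) = -3146.6.

median(X) = -3146.6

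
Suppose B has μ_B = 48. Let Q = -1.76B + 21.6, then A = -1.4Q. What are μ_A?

μ_A = 88.032

μ_Q = (-1.76)·48 + 21.6 = -62.88.
μ_A = (-1.4)·(-62.88) = 88.032.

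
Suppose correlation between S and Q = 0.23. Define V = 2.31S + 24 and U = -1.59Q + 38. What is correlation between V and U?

Linear rescalings preserve |correlation|; the slopes 2.31 and -1.59 have opposite signs, so the correlation flips sign: correlation between V and U = −correlation between S and Q = -0.23.

correlation between V and U = -0.23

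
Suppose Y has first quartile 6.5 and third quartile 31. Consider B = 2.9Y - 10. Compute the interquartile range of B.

IQR(B) = 71.05

IQR of Y = Q3 − Q1 = 31 − 6.5 = 24.5.
Under B = aY + b, IQR(B) = |a|·IQR(Y) = |2.9|·24.5 = 71.05 (shifts cancel; spread scales by |a|).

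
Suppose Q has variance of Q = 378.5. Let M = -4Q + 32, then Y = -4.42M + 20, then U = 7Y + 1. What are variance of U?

variance of U = 5797309.4816

variance of M = (-4)²·378.5 = 6056.
variance of Y = (-4.42)²·6056 = 118312.4384.
variance of U = 7²·118312.4384 = 5797309.4816.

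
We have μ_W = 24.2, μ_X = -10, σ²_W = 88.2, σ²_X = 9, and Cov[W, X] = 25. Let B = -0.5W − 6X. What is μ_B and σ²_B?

μ_B = 47.9, σ²_B = 496.05

μ_B = (-0.5)·μ_W + (-6)·μ_X = (-0.5)·24.2 + (-6)·(-10) = 47.9.
σ²_B = a²·σ²_W + b²·σ²_X + 2ab·Cov[W, X] with a = -0.5, b = -6.
= (-0.5)²·88.2 + (-6)²·9 + 2·(-0.5)·(-6)·25
= 22.05 + 324 + 150 = 496.05.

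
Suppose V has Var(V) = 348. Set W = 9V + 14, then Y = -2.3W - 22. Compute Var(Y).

Var(W) = 9²·348 = 28188.
Var(Y) = (-2.3)²·28188 = 149114.52.

Var(Y) = 149114.52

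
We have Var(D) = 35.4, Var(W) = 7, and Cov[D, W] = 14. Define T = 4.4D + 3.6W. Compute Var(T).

Var(T) = a²·Var(D) + b²·Var(W) + 2ab·Cov[D, W] with a = 4.4, b = 3.6.
= 4.4²·35.4 + 3.6²·7 + 2·4.4·3.6·14
= 685.344 + 90.72 + 443.52 = 1219.584.

Var(T) = 1219.584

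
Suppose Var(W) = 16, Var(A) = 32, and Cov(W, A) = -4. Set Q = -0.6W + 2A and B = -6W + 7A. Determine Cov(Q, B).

Cov(Q, B) = 570.4

By bilinearity, Cov(Q, B) = ac·Var(W) + bd·Var(A) + (ad+bc)·Cov(W, A), with a=-0.6, b=2, c=-6, d=7.
ac·Var(W) = (-0.6)·(-6)·16 = 57.6
bd·Var(A) = 2·7·32 = 448
(ad+bc)·Cov(W, A) = (-16.2)·(-4) = 64.8
Cov(Q, B) = 57.6 + 448 + 64.8 = 570.4.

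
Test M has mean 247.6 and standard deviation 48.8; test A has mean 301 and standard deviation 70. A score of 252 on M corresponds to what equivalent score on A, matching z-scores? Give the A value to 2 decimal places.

A = 307.31

z = (252 − 247.6)/48.8 ≈ 0.0902.
A = 301 + z·70 = 301 + (252 − 247.6)·70/48.8 ≈ 307.31.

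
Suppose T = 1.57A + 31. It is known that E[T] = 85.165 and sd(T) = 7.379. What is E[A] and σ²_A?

E[A] = 34.5, σ²_A = 22.09

From T = 1.57A + 31: E[T] = a·E[A] + b, so E[A] = (E[T] − b)/a = (85.165 − 31)/1.57 = 34.5.
σ²_T = 7.379² = 54.449641.
σ²_T = a²·σ²_A, so σ²_A = 54.449641/1.57² = 22.09.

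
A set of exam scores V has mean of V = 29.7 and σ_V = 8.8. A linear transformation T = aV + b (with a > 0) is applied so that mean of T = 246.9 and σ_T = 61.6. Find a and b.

σ_T = a·σ_V (a > 0), so a = 61.6/8.8 = 7.
mean of T = a·mean of V + b, so b = 246.9 − 7·29.7 = 39.

a = 7, b = 39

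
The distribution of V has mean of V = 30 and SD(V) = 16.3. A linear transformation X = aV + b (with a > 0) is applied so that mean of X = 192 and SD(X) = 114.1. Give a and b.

SD(X) = a·SD(V) (a > 0), so a = 114.1/16.3 = 7.
mean of X = a·mean of V + b, so b = 192 − 7·30 = -18.

a = 7, b = -18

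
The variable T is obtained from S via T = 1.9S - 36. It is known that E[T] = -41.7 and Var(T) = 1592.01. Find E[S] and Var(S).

E[S] = -3, Var(S) = 441

From T = 1.9S - 36: E[T] = a·E[S] + b, so E[S] = (E[T] − b)/a = (-41.7 − (-36))/1.9 = -3.
Var(T) = a²·Var(S), so Var(S) = 1592.01/1.9² = 441.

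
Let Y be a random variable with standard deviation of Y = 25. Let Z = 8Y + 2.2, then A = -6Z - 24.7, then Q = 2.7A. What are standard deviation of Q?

standard deviation of Q = 3240

standard deviation of Z = |8|·25 = 200.
standard deviation of A = |-6|·200 = 1200.
standard deviation of Q = |2.7|·1200 = 3240.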